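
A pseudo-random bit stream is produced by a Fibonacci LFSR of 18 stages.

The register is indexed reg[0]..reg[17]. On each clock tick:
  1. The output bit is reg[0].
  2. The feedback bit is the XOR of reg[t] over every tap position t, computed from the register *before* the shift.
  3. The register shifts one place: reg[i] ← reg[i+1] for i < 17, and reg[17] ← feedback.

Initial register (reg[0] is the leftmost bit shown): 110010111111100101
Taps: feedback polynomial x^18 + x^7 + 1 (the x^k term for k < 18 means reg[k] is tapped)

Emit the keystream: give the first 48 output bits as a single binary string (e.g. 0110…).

110010111111100101001101110101111110100110001000

step | reg (before) | out | fb
   0 | 110010111111100101 | 1 | 0
   1 | 100101111111001010 | 1 | 0
   2 | 001011111110010100 | 0 | 1
   3 | 010111111100101001 | 0 | 1
   4 | 101111111001010011 | 1 | 0
   5 | 011111110010100110 | 0 | 1
   6 | 111111100101001101 | 1 | 1
   7 | 111111001010011011 | 1 | 1
   8 | 111110010100110111 | 1 | 0
   9 | 111100101001101110 | 1 | 1
  10 | 111001010011011101 | 1 | 0
  11 | 110010100110111010 | 1 | 1
  12 | 100101001101110101 | 1 | 1
  13 | 001010011011101011 | 0 | 1
  14 | 010100110111010111 | 0 | 1
  15 | 101001101110101111 | 1 | 1
  16 | 010011011101011111 | 0 | 1
  17 | 100110111010111111 | 1 | 0
  18 | 001101110101111110 | 0 | 1
  19 | 011011101011111101 | 0 | 0
  20 | 110111010111111010 | 1 | 0
  21 | 101110101111110100 | 1 | 1
  22 | 011101011111101001 | 0 | 1
  23 | 111010111111010011 | 1 | 0
  24 | 110101111110100110 | 1 | 0
  25 | 101011111101001100 | 1 | 0
  26 | 010111111010011000 | 0 | 1
  27 | 101111110100110001 | 1 | 0
  28 | 011111101001100010 | 0 | 0
  29 | 111111010011000100 | 1 | 0
  30 | 111110100110001000 | 1 | 1
  31 | 111101001100010001 | 1 | 1
  32 | 111010011000100011 | 1 | 0
  33 | 110100110001000110 | 1 | 0
  34 | 101001100010001100 | 1 | 1
  35 | 010011000100011001 | 0 | 0
  36 | 100110001000110010 | 1 | 1
  37 | 001100010001100101 | 0 | 1
  38 | 011000100011001011 | 0 | 0
  39 | 110001000110010110 | 1 | 1
  40 | 100010001100101101 | 1 | 1
  41 | 000100011001011011 | 0 | 1
  42 | 001000110010110111 | 0 | 1
  43 | 010001100101101111 | 0 | 0
  44 | 100011001011011110 | 1 | 1
  45 | 000110010110111101 | 0 | 1
  46 | 001100101101111011 | 0 | 0
  47 | 011001011011110110 | 0 | 1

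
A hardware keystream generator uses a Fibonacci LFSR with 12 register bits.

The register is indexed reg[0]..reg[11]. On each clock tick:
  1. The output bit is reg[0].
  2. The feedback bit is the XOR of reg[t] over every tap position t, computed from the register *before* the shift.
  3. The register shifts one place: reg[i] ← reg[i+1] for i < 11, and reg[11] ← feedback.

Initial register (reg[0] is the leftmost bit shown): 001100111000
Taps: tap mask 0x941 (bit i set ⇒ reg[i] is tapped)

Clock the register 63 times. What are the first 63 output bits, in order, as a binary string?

001100111000011001111011110110011000001011010100001010100111011

k : reg_k → out_k, fb_k
0: 001100111000 → 0, fb=0
1: 011001110000 → 0, fb=1
2: 110011100001 → 1, fb=1
3: 100111000011 → 1, fb=0
4: 001110000110 → 0, fb=0
5: 011100001100 → 0, fb=1
6: 111000011001 → 1, fb=1
7: 110000110011 → 1, fb=1
8: 100001100111 → 1, fb=1
9: 000011001111 → 0, fb=0
10: 000110011110 → 0, fb=1
11: 001100111101 → 0, fb=1
12: 011001111011 → 0, fb=1
13: 110011110111 → 1, fb=1
14: 100111101111 → 1, fb=0
15: 001111011110 → 0, fb=1
16: 011110111101 → 0, fb=1
17: 111101111011 → 1, fb=0
18: 111011110110 → 1, fb=0
19: 110111101100 → 1, fb=1
20: 101111011001 → 1, fb=1
21: 011110110011 → 0, fb=0
22: 111101100110 → 1, fb=0
23: 111011001100 → 1, fb=0
24: 110110011000 → 1, fb=0
25: 101100110000 → 1, fb=0
26: 011001100000 → 0, fb=1
27: 110011000001 → 1, fb=0
28: 100110000010 → 1, fb=1
29: 001100000101 → 0, fb=1
30: 011000001011 → 0, fb=0
31: 110000010110 → 1, fb=1
32: 100000101101 → 1, fb=0
33: 000001011010 → 0, fb=1
34: 000010110101 → 0, fb=0
35: 000101101010 → 0, fb=0
36: 001011010100 → 0, fb=0
37: 010110101000 → 0, fb=0
38: 101101010000 → 1, fb=1
39: 011010100001 → 0, fb=0
40: 110101000010 → 1, fb=1
41: 101010000101 → 1, fb=0
42: 010100001010 → 0, fb=1
43: 101000010101 → 1, fb=0
44: 010000101010 → 0, fb=0
45: 100001010100 → 1, fb=1
46: 000010101001 → 0, fb=1
47: 000101010011 → 0, fb=1
48: 001010100111 → 0, fb=0
49: 010101001110 → 0, fb=1
50: 101010011101 → 1, fb=1
51: 010100111011 → 0, fb=1
52: 101001110111 → 1, fb=1
53: 010011101111 → 0, fb=1
54: 100111011111 → 1, fb=1
55: 001110111111 → 0, fb=1
56: 011101111111 → 0, fb=1
57: 111011111111 → 1, fb=0
58: 110111111110 → 1, fb=1
59: 101111111101 → 1, fb=0
60: 011111111010 → 0, fb=0
61: 111111110100 → 1, fb=0
62: 111111101000 → 1, fb=1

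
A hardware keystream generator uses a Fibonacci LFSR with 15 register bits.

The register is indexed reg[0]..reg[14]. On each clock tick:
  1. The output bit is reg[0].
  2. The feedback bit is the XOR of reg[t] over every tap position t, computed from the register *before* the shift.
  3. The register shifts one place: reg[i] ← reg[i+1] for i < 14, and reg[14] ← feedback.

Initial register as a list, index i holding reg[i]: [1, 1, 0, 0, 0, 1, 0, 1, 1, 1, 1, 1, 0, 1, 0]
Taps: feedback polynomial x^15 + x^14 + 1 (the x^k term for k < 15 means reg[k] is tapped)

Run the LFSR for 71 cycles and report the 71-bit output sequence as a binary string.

11000101111101010000110101001100000100110001000000111011110000000101101

step | reg (before) | out | fb
   0 | 110001011111010 | 1 | 1
   1 | 100010111110101 | 1 | 0
   2 | 000101111101010 | 0 | 0
   3 | 001011111010100 | 0 | 0
   4 | 010111110101000 | 0 | 0
   5 | 101111101010000 | 1 | 1
   6 | 011111010100001 | 0 | 1
   7 | 111110101000011 | 1 | 0
   8 | 111101010000110 | 1 | 1
   9 | 111010100001101 | 1 | 0
  10 | 110101000011010 | 1 | 1
  11 | 101010000110101 | 1 | 0
  12 | 010100001101010 | 0 | 0
  13 | 101000011010100 | 1 | 1
  14 | 010000110101001 | 0 | 1
  15 | 100001101010011 | 1 | 0
  16 | 000011010100110 | 0 | 0
  17 | 000110101001100 | 0 | 0
  18 | 001101010011000 | 0 | 0
  19 | 011010100110000 | 0 | 0
  20 | 110101001100000 | 1 | 1
  21 | 101010011000001 | 1 | 0
  22 | 010100110000010 | 0 | 0
  23 | 101001100000100 | 1 | 1
  24 | 010011000001001 | 0 | 1
  25 | 100110000010011 | 1 | 0
  26 | 001100000100110 | 0 | 0
  27 | 011000001001100 | 0 | 0
  28 | 110000010011000 | 1 | 1
  29 | 100000100110001 | 1 | 0
  30 | 000001001100010 | 0 | 0
  31 | 000010011000100 | 0 | 0
  32 | 000100110001000 | 0 | 0
  33 | 001001100010000 | 0 | 0
  34 | 010011000100000 | 0 | 0
  35 | 100110001000000 | 1 | 1
  36 | 001100010000001 | 0 | 1
  37 | 011000100000011 | 0 | 1
  38 | 110001000000111 | 1 | 0
  39 | 100010000001110 | 1 | 1
  40 | 000100000011101 | 0 | 1
  41 | 001000000111011 | 0 | 1
  42 | 010000001110111 | 0 | 1
  43 | 100000011101111 | 1 | 0
  44 | 000000111011110 | 0 | 0
  45 | 000001110111100 | 0 | 0
  46 | 000011101111000 | 0 | 0
  47 | 000111011110000 | 0 | 0
  48 | 001110111100000 | 0 | 0
  49 | 011101111000000 | 0 | 0
  50 | 111011110000000 | 1 | 1
  51 | 110111100000001 | 1 | 0
  52 | 101111000000010 | 1 | 1
  53 | 011110000000101 | 0 | 1
  54 | 111100000001011 | 1 | 0
  55 | 111000000010110 | 1 | 1
  56 | 110000000101101 | 1 | 0
  57 | 100000001011010 | 1 | 1
  58 | 000000010110101 | 0 | 1
  59 | 000000101101011 | 0 | 1
  60 | 000001011010111 | 0 | 1
  61 | 000010110101111 | 0 | 1
  62 | 000101101011111 | 0 | 1
  63 | 001011010111111 | 0 | 1
  64 | 010110101111111 | 0 | 1
  65 | 101101011111111 | 1 | 0
  66 | 011010111111110 | 0 | 0
  67 | 110101111111100 | 1 | 1
  68 | 101011111111001 | 1 | 0
  69 | 010111111110010 | 0 | 0
  70 | 101111111100100 | 1 | 1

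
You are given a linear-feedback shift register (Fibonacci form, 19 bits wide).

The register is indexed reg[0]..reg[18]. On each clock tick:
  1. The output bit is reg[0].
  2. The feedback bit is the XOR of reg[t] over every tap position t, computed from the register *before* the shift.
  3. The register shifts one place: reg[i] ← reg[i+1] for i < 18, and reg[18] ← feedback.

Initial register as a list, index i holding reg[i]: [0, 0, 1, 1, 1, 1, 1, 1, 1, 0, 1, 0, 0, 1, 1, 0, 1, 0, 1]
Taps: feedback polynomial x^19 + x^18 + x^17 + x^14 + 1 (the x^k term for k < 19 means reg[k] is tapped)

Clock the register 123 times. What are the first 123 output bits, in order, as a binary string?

001111111010011010101110000001100101111101001110001000111111001100010000100101010000111010000101011000111101001101000101110

tick  register→output (feedback)
  0  0011111110100110101→0 (0)
  1  0111111101001101010→0 (1)
  2  1111111010011010101→1 (1)
  3  1111110100110101011→1 (1)
  4  1111101001101010111→1 (0)
  5  1111010011010101110→1 (0)
  6  1110100110101011100→1 (0)
  7  1101001101010111000→1 (0)
  8  1010011010101110000→1 (0)
  9  0100110101011100000→0 (0)
 10  1001101010111000000→1 (1)
 11  0011010101110000001→0 (1)
 12  0110101011100000011→0 (0)
 13  1101010111000000110→1 (0)
 14  1010101110000001100→1 (1)
 15  0101011100000011001→0 (0)
 16  1010111000000110010→1 (1)
 17  0101110000001100101→0 (1)
 18  1011100000011001011→1 (1)
 19  0111000000110010111→0 (1)
 20  1110000001100101111→1 (1)
 21  1100000011001011111→1 (0)
 22  1000000110010111110→1 (1)
 23  0000001100101111101→0 (0)
 24  0000011001011111010→0 (0)
 25  0000110010111110100→0 (1)
 26  0001100101111101001→0 (1)
 27  0011001011111010011→0 (1)
 28  0110010111110100111→0 (0)
 29  1100101111101001110→1 (0)
 30  1001011111010011100→1 (0)
 31  0010111110100111000→0 (1)
 32  0101111101001110001→0 (0)
 33  1011111010011100010→1 (0)
 34  0111110100111000100→0 (0)
 35  1111101001110001000→1 (1)
 36  1111010011100010001→1 (1)
 37  1110100111000100011→1 (1)
 38  1101001110001000111→1 (1)
 39  1010011100010001111→1 (1)
 40  0100111000100011111→0 (1)
 41  1001110001000111111→1 (0)
 42  0011100010001111110→0 (0)
 43  0111000100011111100→0 (1)
 44  1110001000111111001→1 (1)
 45  1100010001111110011→1 (0)
 46  1000100011111100110→1 (0)
 47  0001000111111001100→0 (0)
 48  0010001111110011000→0 (1)
 49  0100011111100110001→0 (0)
 50  1000111111001100010→1 (0)
 51  0001111110011000100→0 (0)
 52  0011111100110001000→0 (0)
 53  0111111001100010000→0 (1)
 54  1111110011000100001→1 (0)
 55  1111100110001000010→1 (0)
 56  1111001100010000100→1 (1)
 57  1110011000100001001→1 (0)
 58  1100110001000010010→1 (1)
 59  1001100010000100101→1 (0)
 60  0011000100001001010→0 (1)
 61  0110001000010010101→0 (0)
 62  1100010000100101010→1 (0)
 63  1000100001001010100→1 (0)
 64  0001000010010101000→0 (0)
 65  0010000100101010000→0 (1)
 66  0100001001010100001→0 (1)
 67  1000010010101000011→1 (1)
 68  0000100101010000111→0 (0)
 69  0001001010100001110→0 (1)
 70  0010010101000011101→0 (0)
 71  0100101010000111010→0 (0)
 72  1001010100001110100→1 (0)
 73  0010101000011101000→0 (0)
 74  0101010000111010000→0 (1)
 75  1010100001110100001→1 (0)
 76  0101000011101000010→0 (1)
 77  1010000111010000101→1 (0)
 78  0100001110100001010→0 (1)
 79  1000011101000010101→1 (1)
 80  0000111010000101011→0 (0)
 81  0001110100001010110→0 (0)
 82  0011101000010101100→0 (0)
 83  0111010000101011000→0 (1)
 84  1110100001010110001→1 (1)
 85  1101000010101100011→1 (1)
 86  1010000101011000111→1 (1)
 87  0100001010110001111→0 (0)
 88  1000010101100011110→1 (1)
 89  0000101011000111101→0 (0)
 90  0001010110001111010→0 (0)
 91  0010101100011110100→0 (1)
 92  0101011000111101001→0 (1)
 93  1010110001111010011→1 (0)
 94  0101100011110100110→0 (1)
 95  1011000111101001101→1 (0)
 96  0110001111010011010→0 (0)
 97  1100011110100110100→1 (0)
 98  1000111101001101000→1 (1)
 99  0001111010011010001→0 (0)
100  0011110100110100010→0 (1)
101  0111101001101000101→0 (1)
102  1111010011010001011→1 (1)
103  1110100110100010111→1 (0)
104  1101001101000101110→1 (0)
105  1010011010001011100→1 (0)
106  0100110100010111000→0 (1)
107  1001101000101110001→1 (1)
108  0011010001011100011→0 (0)
109  0110100010111000110→0 (1)
110  1101000101110001101→1 (0)
111  1010001011100011010→1 (1)
112  0100010111000110101→0 (0)
113  1000101110001101010→1 (0)
114  0001011100011010100→0 (1)
115  0010111000110101001→0 (1)
116  0101110001101010011→0 (1)
117  1011100011010100111→1 (1)
118  0111000110101001111→0 (0)
119  1110001101010011110→1 (1)
120  1100011010100111101→1 (1)
121  1000110101001111011→1 (0)
122  0001101010011110110→0 (0)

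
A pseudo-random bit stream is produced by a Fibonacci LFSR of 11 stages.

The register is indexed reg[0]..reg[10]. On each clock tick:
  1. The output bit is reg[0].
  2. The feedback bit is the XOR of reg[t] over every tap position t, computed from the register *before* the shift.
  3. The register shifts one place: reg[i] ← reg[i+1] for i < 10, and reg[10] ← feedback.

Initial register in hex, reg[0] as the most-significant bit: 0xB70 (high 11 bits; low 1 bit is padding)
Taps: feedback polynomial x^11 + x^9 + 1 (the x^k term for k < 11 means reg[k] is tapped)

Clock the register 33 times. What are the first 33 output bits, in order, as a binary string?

101101110001001001111101000011001

step | reg (before) | out | fb
   0 | 10110111000 | 1 | 1
   1 | 01101110001 | 0 | 0
   2 | 11011100010 | 1 | 0
   3 | 10111000100 | 1 | 1
   4 | 01110001001 | 0 | 0
   5 | 11100010010 | 1 | 0
   6 | 11000100100 | 1 | 1
   7 | 10001001001 | 1 | 1
   8 | 00010010011 | 0 | 1
   9 | 00100100111 | 0 | 1
  10 | 01001001111 | 0 | 1
  11 | 10010011111 | 1 | 0
  12 | 00100111110 | 0 | 1
  13 | 01001111101 | 0 | 0
  14 | 10011111010 | 1 | 0
  15 | 00111110100 | 0 | 0
  16 | 01111101000 | 0 | 0
  17 | 11111010000 | 1 | 1
  18 | 11110100001 | 1 | 1
  19 | 11101000011 | 1 | 0
  20 | 11010000110 | 1 | 0
  21 | 10100001100 | 1 | 1
  22 | 01000011001 | 0 | 0
  23 | 10000110010 | 1 | 0
  24 | 00001100100 | 0 | 0
  25 | 00011001000 | 0 | 0
  26 | 00110010000 | 0 | 0
  27 | 01100100000 | 0 | 0
  28 | 11001000000 | 1 | 1
  29 | 10010000001 | 1 | 1
  30 | 00100000011 | 0 | 1
  31 | 01000000111 | 0 | 1
  32 | 10000001111 | 1 | 0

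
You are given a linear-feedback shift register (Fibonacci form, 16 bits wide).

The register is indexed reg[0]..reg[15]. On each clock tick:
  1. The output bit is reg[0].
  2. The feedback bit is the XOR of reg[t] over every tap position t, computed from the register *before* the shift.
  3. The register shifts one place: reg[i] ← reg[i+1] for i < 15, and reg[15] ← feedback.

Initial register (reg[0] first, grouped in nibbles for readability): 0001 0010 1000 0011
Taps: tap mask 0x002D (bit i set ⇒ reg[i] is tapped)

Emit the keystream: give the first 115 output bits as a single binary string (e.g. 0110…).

0001001010000011100111001110001010010100001011101110000000111110011001101111100000010101110110100101011100101011010

tick  register→output (feedback)
  0  0001001010000011→0 (1)
  1  0010010100000111→0 (0)
  2  0100101000001110→0 (0)
  3  1001010000011100→1 (1)
  4  0010100000111001→0 (1)
  5  0101000001110011→0 (1)
  6  1010000011100111→1 (0)
  7  0100000111001110→0 (0)
  8  1000001110011100→1 (1)
  9  0000011100111001→0 (1)
 10  0000111001110011→0 (1)
 11  0001110011100111→0 (0)
 12  0011100111001110→0 (0)
 13  0111001110011100→0 (0)
 14  1110011100111000→1 (1)
 15  1100111001110001→1 (0)
 16  1001110011100010→1 (1)
 17  0011100111000101→0 (0)
 18  0111001110001010→0 (0)
 19  1110011100010100→1 (1)
 20  1100111000101001→1 (0)
 21  1001110001010010→1 (1)
 22  0011100010100101→0 (0)
 23  0111000101001010→0 (0)
 24  1110001010010100→1 (0)
 25  1100010100101000→1 (0)
 26  1000101001010000→1 (1)
 27  0001010010100001→0 (0)
 28  0010100101000010→0 (1)
 29  0101001010000101→0 (1)
 30  1010010100001011→1 (1)
 31  0100101000010111→0 (0)
 32  1001010000101110→1 (1)
 33  0010100001011101→0 (1)
 34  0101000010111011→0 (1)
 35  1010000101110111→1 (0)
 36  0100001011101110→0 (0)
 37  1000010111011100→1 (0)
 38  0000101110111000→0 (0)
 39  0001011101110000→0 (0)
 40  0010111011100000→0 (0)
 41  0101110111000000→0 (0)
 42  1011101110000000→1 (1)
 43  0111011100000001→0 (1)
 44  1110111000000011→1 (1)
 45  1101110000000111→1 (1)
 46  1011100000001111→1 (1)
 47  0111000000011111→0 (0)
 48  1110000000111110→1 (0)
 49  1100000001111100→1 (1)
 50  1000000011111001→1 (1)
 51  0000000111110011→0 (0)
 52  0000001111100110→0 (0)
 53  0000011111001100→0 (1)
 54  0000111110011001→0 (1)
 55  0001111100110011→0 (0)
 56  0011111001100110→0 (1)
 57  0111110011001101→0 (1)
 58  1111100110011011→1 (1)
 59  1111001100110111→1 (1)
 60  1110011001101111→1 (1)
 61  1100110011011111→1 (0)
 62  1001100110111110→1 (0)
 63  0011001101111100→0 (0)
 64  0110011011111000→0 (0)
 65  1100110111110000→1 (0)
 66  1001101111100000→1 (0)
 67  0011011111000000→0 (1)
 68  0110111110000001→0 (0)
 69  1101111100000010→1 (1)
 70  1011111000000101→1 (0)
 71  0111110000001010→0 (1)
 72  1111100000010101→1 (1)
 73  1111000000101011→1 (1)
 74  1110000001010111→1 (0)
 75  1100000010101110→1 (1)
 76  1000000101011101→1 (1)
 77  0000001010111011→0 (0)
 78  0000010101110110→0 (1)
 79  0000101011101101→0 (0)
 80  0001010111011010→0 (0)
 81  0010101110110100→0 (1)
 82  0101011101101001→0 (0)
 83  1010111011010010→1 (1)
 84  0101110110100101→0 (0)
 85  1011101101001010→1 (1)
 86  0111011010010101→0 (1)
 87  1110110100101011→1 (1)
 88  1101101001010111→1 (0)
 89  1011010010101110→1 (0)
 90  0110100101011100→0 (1)
 91  1101001010111001→1 (0)
 92  1010010101110010→1 (1)
 93  0100101011100101→0 (0)
 94  1001010111001010→1 (1)
 95  0010101110010101→0 (1)
 96  0101011100101011→0 (0)
 97  1010111001010110→1 (1)
 98  0101110010101101→0 (0)
 99  1011100101011010→1 (1)
100  0111001010110101→0 (0)
101  1110010101101010→1 (1)
102  1100101011010101→1 (1)
103  1001010110101011→1 (1)
104  0010101101010111→0 (1)
105  0101011010101111→0 (0)
106  1010110101011110→1 (1)
107  0101101010111101→0 (1)
108  1011010101111011→1 (0)
109  0110101011110110→0 (1)
110  1101010111101101→1 (1)
111  1010101111011011→1 (0)
112  0101011110110110→0 (0)
113  1010111101101100→1 (1)
114  0101111011011001→0 (0)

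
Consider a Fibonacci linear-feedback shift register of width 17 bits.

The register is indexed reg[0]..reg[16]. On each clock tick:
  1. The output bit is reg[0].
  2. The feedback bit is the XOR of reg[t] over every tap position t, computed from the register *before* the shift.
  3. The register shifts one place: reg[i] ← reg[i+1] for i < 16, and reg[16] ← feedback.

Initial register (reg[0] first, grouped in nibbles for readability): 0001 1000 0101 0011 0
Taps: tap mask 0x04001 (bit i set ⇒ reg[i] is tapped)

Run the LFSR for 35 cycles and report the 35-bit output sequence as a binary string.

step | reg (before) | out | fb
   0 | 00011000010100110 | 0 | 1
   1 | 00110000101001101 | 0 | 1
   2 | 01100001010011011 | 0 | 0
   3 | 11000010100110110 | 1 | 0
   4 | 10000101001101100 | 1 | 0
   5 | 00001010011011000 | 0 | 0
   6 | 00010100110110000 | 0 | 0
   7 | 00101001101100000 | 0 | 0
   8 | 01010011011000000 | 0 | 0
   9 | 10100110110000000 | 1 | 1
  10 | 01001101100000001 | 0 | 0
  11 | 10011011000000010 | 1 | 1
  12 | 00110110000000101 | 0 | 1
  13 | 01101100000001011 | 0 | 0
  14 | 11011000000010110 | 1 | 0
  15 | 10110000000101100 | 1 | 0
  16 | 01100000001011000 | 0 | 0
  17 | 11000000010110000 | 1 | 1
  18 | 10000000101100001 | 1 | 1
  19 | 00000001011000011 | 0 | 0
  20 | 00000010110000110 | 0 | 1
  21 | 00000101100001101 | 0 | 1
  22 | 00001011000011011 | 0 | 0
  23 | 00010110000110110 | 0 | 1
  24 | 00101100001101101 | 0 | 1
  25 | 01011000011011011 | 0 | 0
  26 | 10110000110110110 | 1 | 0
  27 | 01100001101101100 | 0 | 1
  28 | 11000011011011001 | 1 | 1
  29 | 10000110110110011 | 1 | 1
  30 | 00001101101100111 | 0 | 1
  31 | 00011011011001111 | 0 | 1
  32 | 00110110110011111 | 0 | 1
  33 | 01101101100111111 | 0 | 1
  34 | 11011011001111111 | 1 | 0

00011000010100110110000000101100001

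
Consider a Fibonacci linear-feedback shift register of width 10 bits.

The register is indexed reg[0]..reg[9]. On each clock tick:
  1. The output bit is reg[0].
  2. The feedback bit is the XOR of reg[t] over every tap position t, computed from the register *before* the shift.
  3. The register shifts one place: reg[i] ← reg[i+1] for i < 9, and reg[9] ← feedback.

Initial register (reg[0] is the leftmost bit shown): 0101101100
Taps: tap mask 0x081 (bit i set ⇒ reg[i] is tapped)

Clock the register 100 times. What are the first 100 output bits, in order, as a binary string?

k : reg_k → out_k, fb_k
0: 0101101100 → 0, fb=1
1: 1011011001 → 1, fb=1
2: 0110110011 → 0, fb=0
3: 1101100110 → 1, fb=0
4: 1011001100 → 1, fb=0
5: 0110011000 → 0, fb=0
6: 1100110000 → 1, fb=1
7: 1001100001 → 1, fb=1
8: 0011000011 → 0, fb=0
9: 0110000110 → 0, fb=1
10: 1100001101 → 1, fb=0
11: 1000011010 → 1, fb=1
12: 0000110101 → 0, fb=1
13: 0001101011 → 0, fb=0
14: 0011010110 → 0, fb=1
15: 0110101101 → 0, fb=1
16: 1101011011 → 1, fb=1
17: 1010110111 → 1, fb=0
18: 0101101110 → 0, fb=1
19: 1011011101 → 1, fb=0
20: 0110111010 → 0, fb=0
21: 1101110100 → 1, fb=0
22: 1011101000 → 1, fb=1
23: 0111010001 → 0, fb=0
24: 1110100010 → 1, fb=1
25: 1101000101 → 1, fb=0
26: 1010001010 → 1, fb=1
27: 0100010101 → 0, fb=1
28: 1000101011 → 1, fb=1
29: 0001010111 → 0, fb=1
30: 0010101111 → 0, fb=1
31: 0101011111 → 0, fb=1
32: 1010111111 → 1, fb=0
33: 0101111110 → 0, fb=1
34: 1011111101 → 1, fb=0
35: 0111111010 → 0, fb=0
36: 1111110100 → 1, fb=0
37: 1111101000 → 1, fb=1
38: 1111010001 → 1, fb=1
39: 1110100011 → 1, fb=1
40: 1101000111 → 1, fb=0
41: 1010001110 → 1, fb=0
42: 0100011100 → 0, fb=1
43: 1000111001 → 1, fb=1
44: 0001110011 → 0, fb=0
45: 0011100110 → 0, fb=1
46: 0111001101 → 0, fb=1
47: 1110011011 → 1, fb=1
48: 1100110111 → 1, fb=0
49: 1001101110 → 1, fb=0
50: 0011011100 → 0, fb=1
51: 0110111001 → 0, fb=0
52: 1101110010 → 1, fb=1
53: 1011100101 → 1, fb=0
54: 0111001010 → 0, fb=0
55: 1110010100 → 1, fb=0
56: 1100101000 → 1, fb=1
57: 1001010001 → 1, fb=1
58: 0010100011 → 0, fb=0
59: 0101000110 → 0, fb=1
60: 1010001101 → 1, fb=0
61: 0100011010 → 0, fb=0
62: 1000110100 → 1, fb=0
63: 0001101000 → 0, fb=0
64: 0011010000 → 0, fb=0
65: 0110100000 → 0, fb=0
66: 1101000000 → 1, fb=1
67: 1010000001 → 1, fb=1
68: 0100000011 → 0, fb=0
69: 1000000110 → 1, fb=0
70: 0000001100 → 0, fb=1
71: 0000011001 → 0, fb=0
72: 0000110010 → 0, fb=0
73: 0001100100 → 0, fb=1
74: 0011001001 → 0, fb=0
75: 0110010010 → 0, fb=0
76: 1100100100 → 1, fb=0
77: 1001001000 → 1, fb=1
78: 0010010001 → 0, fb=0
79: 0100100010 → 0, fb=0
80: 1001000100 → 1, fb=0
81: 0010001000 → 0, fb=0
82: 0100010000 → 0, fb=0
83: 1000100000 → 1, fb=1
84: 0001000001 → 0, fb=0
85: 0010000010 → 0, fb=0
86: 0100000100 → 0, fb=1
87: 1000001001 → 1, fb=1
88: 0000010011 → 0, fb=0
89: 0000100110 → 0, fb=1
90: 0001001101 → 0, fb=1
91: 0010011011 → 0, fb=0
92: 0100110110 → 0, fb=1
93: 1001101101 → 1, fb=0
94: 0011011010 → 0, fb=0
95: 0110110100 → 0, fb=1
96: 1101101001 → 1, fb=1
97: 1011010011 → 1, fb=1
98: 0110100111 → 0, fb=1
99: 1101001111 → 1, fb=0

0101101100110000110101101110100010101111110100011100110111001010001101000000110010010001000001001101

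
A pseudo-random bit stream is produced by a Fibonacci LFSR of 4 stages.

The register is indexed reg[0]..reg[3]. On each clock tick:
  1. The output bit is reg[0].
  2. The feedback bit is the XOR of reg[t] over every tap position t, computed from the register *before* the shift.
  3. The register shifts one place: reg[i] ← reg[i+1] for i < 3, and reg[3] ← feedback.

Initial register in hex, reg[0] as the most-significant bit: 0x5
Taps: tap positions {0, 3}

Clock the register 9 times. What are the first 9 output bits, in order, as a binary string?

tick  register→output (feedback)
  0  0101→0 (1)
  1  1011→1 (0)
  2  0110→0 (0)
  3  1100→1 (1)
  4  1001→1 (0)
  5  0010→0 (0)
  6  0100→0 (0)
  7  1000→1 (1)
  8  0001→0 (1)

010110010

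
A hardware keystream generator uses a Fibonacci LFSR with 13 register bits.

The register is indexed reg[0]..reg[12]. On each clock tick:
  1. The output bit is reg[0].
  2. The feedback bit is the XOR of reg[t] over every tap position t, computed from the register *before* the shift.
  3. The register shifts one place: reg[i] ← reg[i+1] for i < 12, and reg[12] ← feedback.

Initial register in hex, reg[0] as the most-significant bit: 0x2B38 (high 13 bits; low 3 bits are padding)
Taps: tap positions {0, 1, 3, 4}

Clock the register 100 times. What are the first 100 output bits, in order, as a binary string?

0010101100111100101110110101110100010110111101110001111010000001111111001001000101000001011011101111

k : reg_k → out_k, fb_k
0: 0010101100111 → 0, fb=1
1: 0101011001111 → 0, fb=0
2: 1010110011110 → 1, fb=0
3: 0101100111100 → 0, fb=1
4: 1011001111001 → 1, fb=0
5: 0110011110010 → 0, fb=1
6: 1100111100101 → 1, fb=1
7: 1001111001011 → 1, fb=1
8: 0011110010111 → 0, fb=0
9: 0111100101110 → 0, fb=1
10: 1111001011101 → 1, fb=1
11: 1110010111011 → 1, fb=0
12: 1100101110110 → 1, fb=1
13: 1001011101101 → 1, fb=0
14: 0010111011010 → 0, fb=1
15: 0101110110101 → 0, fb=1
16: 1011101101011 → 1, fb=1
17: 0111011010111 → 0, fb=0
18: 1110110101110 → 1, fb=1
19: 1101101011101 → 1, fb=0
20: 1011010111010 → 1, fb=0
21: 0110101110100 → 0, fb=0
22: 1101011101000 → 1, fb=1
23: 1010111010001 → 1, fb=0
24: 0101110100010 → 0, fb=1
25: 1011101000101 → 1, fb=1
26: 0111010001011 → 0, fb=0
27: 1110100010110 → 1, fb=1
28: 1101000101101 → 1, fb=1
29: 1010001011011 → 1, fb=1
30: 0100010110111 → 0, fb=1
31: 1000101101111 → 1, fb=0
32: 0001011011110 → 0, fb=1
33: 0010110111101 → 0, fb=1
34: 0101101111011 → 0, fb=1
35: 1011011110111 → 1, fb=0
36: 0110111101110 → 0, fb=0
37: 1101111011100 → 1, fb=0
38: 1011110111000 → 1, fb=1
39: 0111101110001 → 0, fb=1
40: 1111011100011 → 1, fb=1
41: 1110111000111 → 1, fb=1
42: 1101110001111 → 1, fb=0
43: 1011100011110 → 1, fb=1
44: 0111000111101 → 0, fb=0
45: 1110001111010 → 1, fb=0
46: 1100011110100 → 1, fb=0
47: 1000111101000 → 1, fb=0
48: 0001111010000 → 0, fb=0
49: 0011110100000 → 0, fb=0
50: 0111101000000 → 0, fb=1
51: 1111010000001 → 1, fb=1
52: 1110100000011 → 1, fb=1
53: 1101000000111 → 1, fb=1
54: 1010000001111 → 1, fb=1
55: 0100000011111 → 0, fb=1
56: 1000000111111 → 1, fb=1
57: 0000001111111 → 0, fb=0
58: 0000011111110 → 0, fb=0
59: 0000111111100 → 0, fb=1
60: 0001111111001 → 0, fb=0
61: 0011111110010 → 0, fb=0
62: 0111111100100 → 0, fb=1
63: 1111111001001 → 1, fb=0
64: 1111110010010 → 1, fb=0
65: 1111100100100 → 1, fb=0
66: 1111001001000 → 1, fb=1
67: 1110010010001 → 1, fb=0
68: 1100100100010 → 1, fb=1
69: 1001001000101 → 1, fb=0
70: 0010010001010 → 0, fb=0
71: 0100100010100 → 0, fb=0
72: 1001000101000 → 1, fb=0
73: 0010001010000 → 0, fb=0
74: 0100010100000 → 0, fb=1
75: 1000101000001 → 1, fb=0
76: 0001010000010 → 0, fb=1
77: 0010100000101 → 0, fb=1
78: 0101000001011 → 0, fb=0
79: 1010000010110 → 1, fb=1
80: 0100000101101 → 0, fb=1
81: 1000001011011 → 1, fb=1
82: 0000010110111 → 0, fb=0
83: 0000101101110 → 0, fb=1
84: 0001011011101 → 0, fb=1
85: 0010110111011 → 0, fb=1
86: 0101101110111 → 0, fb=1
87: 1011011101111 → 1, fb=0
88: 0110111011110 → 0, fb=0
89: 1101110111100 → 1, fb=0
90: 1011101111000 → 1, fb=1
91: 0111011110001 → 0, fb=0
92: 1110111100010 → 1, fb=1
93: 1101111000101 → 1, fb=0
94: 1011110001010 → 1, fb=1
95: 0111100010101 → 0, fb=1
96: 1111000101011 → 1, fb=1
97: 1110001010111 → 1, fb=0
98: 1100010101110 → 1, fb=0
99: 1000101011100 → 1, fb=0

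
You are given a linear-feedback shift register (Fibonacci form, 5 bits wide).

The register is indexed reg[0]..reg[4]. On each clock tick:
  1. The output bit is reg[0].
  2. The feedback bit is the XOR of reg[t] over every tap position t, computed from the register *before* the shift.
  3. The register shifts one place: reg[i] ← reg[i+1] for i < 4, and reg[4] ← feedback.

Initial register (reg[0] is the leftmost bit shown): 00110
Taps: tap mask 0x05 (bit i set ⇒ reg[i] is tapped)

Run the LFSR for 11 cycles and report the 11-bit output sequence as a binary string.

00110111010

k : reg_k → out_k, fb_k
0: 00110 → 0, fb=1
1: 01101 → 0, fb=1
2: 11011 → 1, fb=1
3: 10111 → 1, fb=0
4: 01110 → 0, fb=1
5: 11101 → 1, fb=0
6: 11010 → 1, fb=1
7: 10101 → 1, fb=0
8: 01010 → 0, fb=0
9: 10100 → 1, fb=0
10: 01000 → 0, fb=0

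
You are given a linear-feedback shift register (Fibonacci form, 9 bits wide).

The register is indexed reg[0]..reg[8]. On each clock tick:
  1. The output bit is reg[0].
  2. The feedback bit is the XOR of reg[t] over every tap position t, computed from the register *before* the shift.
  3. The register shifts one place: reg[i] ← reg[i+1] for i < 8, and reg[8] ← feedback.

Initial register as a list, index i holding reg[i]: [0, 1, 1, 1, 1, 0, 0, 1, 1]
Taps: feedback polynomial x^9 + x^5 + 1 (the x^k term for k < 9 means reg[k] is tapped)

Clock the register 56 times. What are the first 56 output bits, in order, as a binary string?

tick  register→output (feedback)
  0  011110011→0 (0)
  1  111100110→1 (1)
  2  111001101→1 (0)
  3  110011010→1 (0)
  4  100110100→1 (1)
  5  001101001→0 (1)
  6  011010011→0 (0)
  7  110100110→1 (1)
  8  101001101→1 (0)
  9  010011010→0 (1)
 10  100110101→1 (1)
 11  001101011→0 (1)
 12  011010111→0 (0)
 13  110101110→1 (0)
 14  101011100→1 (0)
 15  010111000→0 (1)
 16  101110001→1 (1)
 17  011100011→0 (0)
 18  111000110→1 (1)
 19  110001101→1 (0)
 20  100011010→1 (0)
 21  000110100→0 (0)
 22  001101000→0 (1)
 23  011010001→0 (0)
 24  110100010→1 (1)
 25  101000101→1 (1)
 26  010001011→0 (1)
 27  100010111→1 (1)
 28  000101111→0 (1)
 29  001011111→0 (1)
 30  010111111→0 (1)
 31  101111111→1 (0)
 32  011111110→0 (1)
 33  111111101→1 (0)
 34  111111010→1 (0)
 35  111110100→1 (1)
 36  111101001→1 (0)
 37  111010010→1 (1)
 38  110100101→1 (1)
 39  101001011→1 (0)
 40  010010110→0 (0)
 41  100101100→1 (0)
 42  001011000→0 (1)
 43  010110001→0 (0)
 44  101100010→1 (1)
 45  011000101→0 (0)
 46  110001010→1 (0)
 47  100010100→1 (1)
 48  000101001→0 (1)
 49  001010011→0 (0)
 50  010100110→0 (0)
 51  101001100→1 (0)
 52  010011000→0 (1)
 53  100110001→1 (1)
 54  001100011→0 (0)
 55  011000110→0 (0)

01111001101001101011100011010001011111110100101100010100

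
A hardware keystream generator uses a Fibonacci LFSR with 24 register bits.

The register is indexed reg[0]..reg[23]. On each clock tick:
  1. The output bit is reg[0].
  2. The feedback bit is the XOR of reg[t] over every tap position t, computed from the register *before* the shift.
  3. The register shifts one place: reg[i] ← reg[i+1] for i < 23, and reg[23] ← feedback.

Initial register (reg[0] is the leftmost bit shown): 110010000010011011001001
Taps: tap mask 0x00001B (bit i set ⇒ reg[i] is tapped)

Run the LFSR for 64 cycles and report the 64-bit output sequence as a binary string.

1100100000100110110010011001101100110001100011111100011111000110

k : reg_k → out_k, fb_k
0: 110010000010011011001001 → 1, fb=1
1: 100100000100110110010011 → 1, fb=0
2: 001000001001101100100110 → 0, fb=0
3: 010000010011011001001100 → 0, fb=1
4: 100000100110110010011001 → 1, fb=1
5: 000001001101100100110011 → 0, fb=0
6: 000010011011001001100110 → 0, fb=1
7: 000100110110010011001101 → 0, fb=1
8: 001001101100100110011011 → 0, fb=0
9: 010011011001001100110110 → 0, fb=0
10: 100110110010011001101100 → 1, fb=1
11: 001101100100110011011001 → 0, fb=1
12: 011011001001100110110011 → 0, fb=0
13: 110110010011001101100110 → 1, fb=0
14: 101100100110011011001100 → 1, fb=0
15: 011001001100110110011000 → 0, fb=1
16: 110010011001101100110001 → 1, fb=1
17: 100100110011011001100011 → 1, fb=0
18: 001001100110110011000110 → 0, fb=0
19: 010011001101100110001100 → 0, fb=0
20: 100110011011001100011000 → 1, fb=1
21: 001100110110011000110001 → 0, fb=1
22: 011001101100110001100011 → 0, fb=1
23: 110011011001100011000111 → 1, fb=1
24: 100110110011000110001111 → 1, fb=1
25: 001101100110001100011111 → 0, fb=1
26: 011011001100011000111111 → 0, fb=0
27: 110110011000110001111110 → 1, fb=0
28: 101100110001100011111100 → 1, fb=0
29: 011001100011000111111000 → 0, fb=1
30: 110011000110001111110001 → 1, fb=1
31: 100110001100011111100011 → 1, fb=1
32: 001100011000111111000111 → 0, fb=1
33: 011000110001111110001111 → 0, fb=1
34: 110001100011111100011111 → 1, fb=0
35: 100011000111111000111110 → 1, fb=0
36: 000110001111110001111100 → 0, fb=0
37: 001100011111100011111000 → 0, fb=1
38: 011000111111000111110001 → 0, fb=1
39: 110001111110001111100011 → 1, fb=0
40: 100011111100011111000110 → 1, fb=0
41: 000111111000111110001100 → 0, fb=0
42: 001111110001111100011000 → 0, fb=0
43: 011111100011111000110000 → 0, fb=1
44: 111111000111110001100001 → 1, fb=0
45: 111110001111100011000010 → 1, fb=0
46: 111100011111000110000100 → 1, fb=1
47: 111000111110001100001001 → 1, fb=0
48: 110001111100011000010010 → 1, fb=0
49: 100011111000110000100100 → 1, fb=0
50: 000111110001100001001000 → 0, fb=0
51: 001111100011000010010000 → 0, fb=0
52: 011111000110000100100000 → 0, fb=1
53: 111110001100001001000001 → 1, fb=0
54: 111100011000010010000010 → 1, fb=1
55: 111000110000100100000101 → 1, fb=0
56: 110001100001001000001010 → 1, fb=0
57: 100011000010010000010100 → 1, fb=0
58: 000110000100100000101000 → 0, fb=0
59: 001100001001000001010000 → 0, fb=1
60: 011000010010000010100001 → 0, fb=1
61: 110000100100000101000011 → 1, fb=0
62: 100001001000001010000110 → 1, fb=1
63: 000010010000010100001101 → 0, fb=1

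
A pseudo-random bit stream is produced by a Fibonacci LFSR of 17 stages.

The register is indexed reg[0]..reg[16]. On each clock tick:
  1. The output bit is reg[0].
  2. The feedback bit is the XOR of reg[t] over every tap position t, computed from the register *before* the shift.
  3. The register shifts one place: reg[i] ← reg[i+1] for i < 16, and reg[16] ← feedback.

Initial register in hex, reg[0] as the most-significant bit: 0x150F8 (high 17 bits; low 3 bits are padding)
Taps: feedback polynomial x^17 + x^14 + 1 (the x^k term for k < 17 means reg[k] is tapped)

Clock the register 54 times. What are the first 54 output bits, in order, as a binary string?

000101010000111111110100000001110001100100100111011000

k : reg_k → out_k, fb_k
0: 00010101000011111 → 0, fb=1
1: 00101010000111111 → 0, fb=1
2: 01010100001111111 → 0, fb=1
3: 10101000011111111 → 1, fb=0
4: 01010000111111110 → 0, fb=1
5: 10100001111111101 → 1, fb=0
6: 01000011111111010 → 0, fb=0
7: 10000111111110100 → 1, fb=0
8: 00001111111101000 → 0, fb=0
9: 00011111111010000 → 0, fb=0
10: 00111111110100000 → 0, fb=0
11: 01111111101000000 → 0, fb=0
12: 11111111010000000 → 1, fb=1
13: 11111110100000001 → 1, fb=1
14: 11111101000000011 → 1, fb=1
15: 11111010000000111 → 1, fb=0
16: 11110100000001110 → 1, fb=0
17: 11101000000011100 → 1, fb=0
18: 11010000000111000 → 1, fb=1
19: 10100000001110001 → 1, fb=1
20: 01000000011100011 → 0, fb=0
21: 10000000111000110 → 1, fb=0
22: 00000001110001100 → 0, fb=1
23: 00000011100011001 → 0, fb=0
24: 00000111000110010 → 0, fb=0
25: 00001110001100100 → 0, fb=1
26: 00011100011001001 → 0, fb=0
27: 00111000110010010 → 0, fb=0
28: 01110001100100100 → 0, fb=1
29: 11100011001001001 → 1, fb=1
30: 11000110010010011 → 1, fb=1
31: 10001100100100111 → 1, fb=0
32: 00011001001001110 → 0, fb=1
33: 00110010010011101 → 0, fb=1
34: 01100100100111011 → 0, fb=0
35: 11001001001110110 → 1, fb=0
36: 10010010011101100 → 1, fb=0
37: 00100100111011000 → 0, fb=0
38: 01001001110110000 → 0, fb=0
39: 10010011101100000 → 1, fb=1
40: 00100111011000001 → 0, fb=0
41: 01001110110000010 → 0, fb=0
42: 10011101100000100 → 1, fb=0
43: 00111011000001000 → 0, fb=0
44: 01110110000010000 → 0, fb=0
45: 11101100000100000 → 1, fb=1
46: 11011000001000001 → 1, fb=1
47: 10110000010000011 → 1, fb=1
48: 01100000100000111 → 0, fb=1
49: 11000001000001111 → 1, fb=0
50: 10000010000011110 → 1, fb=0
51: 00000100000111100 → 0, fb=1
52: 00001000001111001 → 0, fb=0
53: 00010000011110010 → 0, fb=0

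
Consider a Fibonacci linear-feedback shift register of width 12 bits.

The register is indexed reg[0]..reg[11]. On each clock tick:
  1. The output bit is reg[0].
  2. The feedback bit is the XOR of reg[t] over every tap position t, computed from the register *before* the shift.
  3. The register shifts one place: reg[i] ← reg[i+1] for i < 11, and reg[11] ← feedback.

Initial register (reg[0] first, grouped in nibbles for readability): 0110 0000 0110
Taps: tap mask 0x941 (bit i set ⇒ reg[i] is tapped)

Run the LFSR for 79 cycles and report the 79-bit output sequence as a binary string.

k : reg_k → out_k, fb_k
0: 011000000110 → 0, fb=0
1: 110000001100 → 1, fb=0
2: 100000011000 → 1, fb=0
3: 000000110000 → 0, fb=1
4: 000001100001 → 0, fb=0
5: 000011000010 → 0, fb=0
6: 000110000100 → 0, fb=0
7: 001100001000 → 0, fb=1
8: 011000010001 → 0, fb=1
9: 110000100011 → 1, fb=1
10: 100001000111 → 1, fb=0
11: 000010001110 → 0, fb=1
12: 000100011101 → 0, fb=0
13: 001000111010 → 0, fb=0
14: 010001110100 → 0, fb=1
15: 100011101001 → 1, fb=0
16: 000111010010 → 0, fb=0
17: 001110100100 → 0, fb=1
18: 011101001001 → 0, fb=0
19: 111010010010 → 1, fb=1
20: 110100100101 → 1, fb=1
21: 101001001011 → 1, fb=1
22: 010010010111 → 0, fb=1
23: 100100101111 → 1, fb=0
24: 001001011110 → 0, fb=1
25: 010010111101 → 0, fb=1
26: 100101111011 → 1, fb=0
27: 001011110110 → 0, fb=1
28: 010111101101 → 0, fb=1
29: 101111011011 → 1, fb=1
30: 011110110111 → 0, fb=0
31: 111101101110 → 1, fb=1
32: 111011011101 → 1, fb=1
33: 110110111011 → 1, fb=0
34: 101101110110 → 1, fb=0
35: 011011101100 → 0, fb=0
36: 110111011000 → 1, fb=0
37: 101110110000 → 1, fb=0
38: 011101100000 → 0, fb=1
39: 111011000001 → 1, fb=0
40: 110110000010 → 1, fb=1
41: 101100000101 → 1, fb=0
42: 011000001010 → 0, fb=1
43: 110000010101 → 1, fb=0
44: 100000101010 → 1, fb=1
45: 000001010101 → 0, fb=1
46: 000010101011 → 0, fb=1
47: 000101010111 → 0, fb=1
48: 001010101111 → 0, fb=1
49: 010101011111 → 0, fb=0
50: 101010111110 → 1, fb=1
51: 010101111101 → 0, fb=1
52: 101011111011 → 1, fb=0
53: 010111110110 → 0, fb=1
54: 101111101101 → 1, fb=0
55: 011111011010 → 0, fb=1
56: 111110110101 → 1, fb=1
57: 111101101011 → 1, fb=0
58: 111011010110 → 1, fb=1
59: 110110101101 → 1, fb=0
60: 101101011010 → 1, fb=0
61: 011010110100 → 0, fb=1
62: 110101101001 → 1, fb=0
63: 101011010010 → 1, fb=1
64: 010110100101 → 0, fb=0
65: 101101001010 → 1, fb=0
66: 011010010100 → 0, fb=0
67: 110100101000 → 1, fb=1
68: 101001010001 → 1, fb=0
69: 010010100010 → 0, fb=1
70: 100101000101 → 1, fb=0
71: 001010001010 → 0, fb=1
72: 010100010101 → 0, fb=1
73: 101000101011 → 1, fb=0
74: 010001010110 → 0, fb=0
75: 100010101100 → 1, fb=1
76: 000101011001 → 0, fb=0
77: 001010110010 → 0, fb=1
78: 010101100101 → 0, fb=0

0110000001100001000111010010010111101101110110000010101011111011010110100101000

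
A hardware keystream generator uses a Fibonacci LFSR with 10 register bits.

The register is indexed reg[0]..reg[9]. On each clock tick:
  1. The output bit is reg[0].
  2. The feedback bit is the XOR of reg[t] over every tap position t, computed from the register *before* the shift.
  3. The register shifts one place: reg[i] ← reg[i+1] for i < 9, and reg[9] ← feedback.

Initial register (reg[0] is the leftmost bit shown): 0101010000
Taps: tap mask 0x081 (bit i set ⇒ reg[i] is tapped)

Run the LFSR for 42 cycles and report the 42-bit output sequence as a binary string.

010101000001011111111010101010111101000011

tick  register→output (feedback)
  0  0101010000→0 (0)
  1  1010100000→1 (1)
  2  0101000001→0 (0)
  3  1010000010→1 (1)
  4  0100000101→0 (1)
  5  1000001011→1 (1)
  6  0000010111→0 (1)
  7  0000101111→0 (1)
  8  0001011111→0 (1)
  9  0010111111→0 (1)
 10  0101111111→0 (1)
 11  1011111111→1 (0)
 12  0111111110→0 (1)
 13  1111111101→1 (0)
 14  1111111010→1 (1)
 15  1111110101→1 (0)
 16  1111101010→1 (1)
 17  1111010101→1 (0)
 18  1110101010→1 (1)
 19  1101010101→1 (0)
 20  1010101010→1 (1)
 21  0101010101→0 (1)
 22  1010101011→1 (1)
 23  0101010111→0 (1)
 24  1010101111→1 (0)
 25  0101011110→0 (1)
 26  1010111101→1 (0)
 27  0101111010→0 (0)
 28  1011110100→1 (0)
 29  0111101000→0 (0)
 30  1111010000→1 (1)
 31  1110100001→1 (1)
 32  1101000011→1 (1)
 33  1010000111→1 (0)
 34  0100001110→0 (1)
 35  1000011101→1 (0)
 36  0000111010→0 (0)
 37  0001110100→0 (1)
 38  0011101001→0 (0)
 39  0111010010→0 (0)
 40  1110100100→1 (0)
 41  1101001000→1 (1)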